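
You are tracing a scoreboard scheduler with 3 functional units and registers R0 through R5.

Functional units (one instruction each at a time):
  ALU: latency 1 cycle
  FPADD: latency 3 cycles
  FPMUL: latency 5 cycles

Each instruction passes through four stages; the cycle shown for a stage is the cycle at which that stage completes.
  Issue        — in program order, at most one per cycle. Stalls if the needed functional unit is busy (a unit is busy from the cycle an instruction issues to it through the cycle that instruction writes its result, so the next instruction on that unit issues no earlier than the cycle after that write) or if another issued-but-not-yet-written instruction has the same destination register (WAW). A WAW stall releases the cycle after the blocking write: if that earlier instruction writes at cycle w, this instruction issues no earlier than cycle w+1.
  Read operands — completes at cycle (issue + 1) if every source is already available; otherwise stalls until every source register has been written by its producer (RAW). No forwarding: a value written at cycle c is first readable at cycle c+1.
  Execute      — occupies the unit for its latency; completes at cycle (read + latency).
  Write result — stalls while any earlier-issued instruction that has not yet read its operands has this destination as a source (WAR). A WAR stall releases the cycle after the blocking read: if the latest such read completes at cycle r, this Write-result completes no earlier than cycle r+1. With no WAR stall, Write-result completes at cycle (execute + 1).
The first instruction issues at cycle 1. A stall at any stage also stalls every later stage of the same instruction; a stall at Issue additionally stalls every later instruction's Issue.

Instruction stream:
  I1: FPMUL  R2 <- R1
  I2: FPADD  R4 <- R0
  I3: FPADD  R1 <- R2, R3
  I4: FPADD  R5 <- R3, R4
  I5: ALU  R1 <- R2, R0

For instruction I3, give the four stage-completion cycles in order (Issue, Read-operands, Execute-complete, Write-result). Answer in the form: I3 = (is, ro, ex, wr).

I3 = (8, 9, 12, 13)

[I1] 1/2/7/8
[I2] 2/3/6/7
[I3] 8/9/12/13  (struct: FPADD busy until I2 writes@7)
[I4] 14/15/18/19  (struct: FPADD busy until I3 writes@13)
[I5] 15/16/17/18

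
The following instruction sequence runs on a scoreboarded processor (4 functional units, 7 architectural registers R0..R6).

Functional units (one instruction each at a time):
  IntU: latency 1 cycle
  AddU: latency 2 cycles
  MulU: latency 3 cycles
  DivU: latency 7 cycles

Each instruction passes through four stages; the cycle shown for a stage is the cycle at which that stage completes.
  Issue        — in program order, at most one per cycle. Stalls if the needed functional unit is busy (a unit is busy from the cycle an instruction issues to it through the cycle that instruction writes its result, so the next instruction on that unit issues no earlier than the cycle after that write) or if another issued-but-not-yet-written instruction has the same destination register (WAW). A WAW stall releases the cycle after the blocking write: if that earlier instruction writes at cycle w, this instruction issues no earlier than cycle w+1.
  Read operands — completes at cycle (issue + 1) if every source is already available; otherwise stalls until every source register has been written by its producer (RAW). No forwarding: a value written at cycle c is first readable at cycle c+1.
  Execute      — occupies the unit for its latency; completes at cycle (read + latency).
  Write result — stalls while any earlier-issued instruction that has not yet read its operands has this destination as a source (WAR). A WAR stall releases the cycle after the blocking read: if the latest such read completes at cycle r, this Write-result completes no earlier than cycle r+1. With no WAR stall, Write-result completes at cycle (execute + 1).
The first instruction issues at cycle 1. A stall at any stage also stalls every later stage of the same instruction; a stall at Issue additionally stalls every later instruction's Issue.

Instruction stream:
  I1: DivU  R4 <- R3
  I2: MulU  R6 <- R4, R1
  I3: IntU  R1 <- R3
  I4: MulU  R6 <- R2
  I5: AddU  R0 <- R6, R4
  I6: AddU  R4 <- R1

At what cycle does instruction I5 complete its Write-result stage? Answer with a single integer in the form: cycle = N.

cycle = 25

[1] issue I1 (DivU)
[2] I1 read-ops, issue I2 (MulU)
[3] issue I3 (IntU)
[4] I3 read-ops
[5] I3 finished on IntU
[9] I1 finished on DivU
[10] I1→R4
[11] I2 read-ops
[12] I3→R1
[14] I2 finished on MulU
[15] I2→R6
[16] issue I4 (MulU)
[17] I4 read-ops, issue I5 (AddU)
[20] I4 finished on MulU
[21] I4→R6
[22] I5 read-ops
[24] I5 finished on AddU
[25] I5→R0
[26] issue I6 (AddU)
[27] I6 read-ops
[29] I6 finished on AddU
[30] I6→R4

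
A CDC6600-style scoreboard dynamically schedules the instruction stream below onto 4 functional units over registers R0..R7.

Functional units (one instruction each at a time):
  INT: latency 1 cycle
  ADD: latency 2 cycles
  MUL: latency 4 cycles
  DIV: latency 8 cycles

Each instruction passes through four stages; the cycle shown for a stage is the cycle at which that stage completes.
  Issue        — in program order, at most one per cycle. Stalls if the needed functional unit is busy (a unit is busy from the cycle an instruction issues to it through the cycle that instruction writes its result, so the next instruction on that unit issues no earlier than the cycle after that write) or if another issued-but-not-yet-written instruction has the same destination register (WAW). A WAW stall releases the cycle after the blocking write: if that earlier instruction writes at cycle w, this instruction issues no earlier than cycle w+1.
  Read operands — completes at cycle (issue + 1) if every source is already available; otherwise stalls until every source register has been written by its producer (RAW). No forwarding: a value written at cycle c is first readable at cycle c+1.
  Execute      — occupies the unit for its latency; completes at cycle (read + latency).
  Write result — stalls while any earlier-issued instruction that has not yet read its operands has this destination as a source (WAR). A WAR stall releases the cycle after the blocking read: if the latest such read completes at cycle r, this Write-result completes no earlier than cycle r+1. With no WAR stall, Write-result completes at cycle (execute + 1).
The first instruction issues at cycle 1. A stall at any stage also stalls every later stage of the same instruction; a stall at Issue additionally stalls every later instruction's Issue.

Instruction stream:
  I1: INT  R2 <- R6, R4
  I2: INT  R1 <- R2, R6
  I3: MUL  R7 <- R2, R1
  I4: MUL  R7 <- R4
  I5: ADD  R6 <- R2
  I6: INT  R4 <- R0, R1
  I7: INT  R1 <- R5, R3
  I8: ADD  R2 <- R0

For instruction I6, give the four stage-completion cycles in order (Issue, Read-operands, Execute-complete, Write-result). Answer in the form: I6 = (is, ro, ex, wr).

I6 = (17, 18, 19, 20)

I1: IS=1 RO=2 EX=3 WR=4
I2: IS=5 RO=6 EX=7 WR=8  [struct: INT busy until I1 writes@4]
I3: IS=6 RO=9 EX=13 WR=14  [RAW R1: wait I2 write@8]
I4: IS=15 RO=16 EX=20 WR=21  [struct: MUL busy until I3 writes@14]
I5: IS=16 RO=17 EX=19 WR=20
I6: IS=17 RO=18 EX=19 WR=20
I7: IS=21 RO=22 EX=23 WR=24  [struct: INT busy until I6 writes@20]
I8: IS=22 RO=23 EX=25 WR=26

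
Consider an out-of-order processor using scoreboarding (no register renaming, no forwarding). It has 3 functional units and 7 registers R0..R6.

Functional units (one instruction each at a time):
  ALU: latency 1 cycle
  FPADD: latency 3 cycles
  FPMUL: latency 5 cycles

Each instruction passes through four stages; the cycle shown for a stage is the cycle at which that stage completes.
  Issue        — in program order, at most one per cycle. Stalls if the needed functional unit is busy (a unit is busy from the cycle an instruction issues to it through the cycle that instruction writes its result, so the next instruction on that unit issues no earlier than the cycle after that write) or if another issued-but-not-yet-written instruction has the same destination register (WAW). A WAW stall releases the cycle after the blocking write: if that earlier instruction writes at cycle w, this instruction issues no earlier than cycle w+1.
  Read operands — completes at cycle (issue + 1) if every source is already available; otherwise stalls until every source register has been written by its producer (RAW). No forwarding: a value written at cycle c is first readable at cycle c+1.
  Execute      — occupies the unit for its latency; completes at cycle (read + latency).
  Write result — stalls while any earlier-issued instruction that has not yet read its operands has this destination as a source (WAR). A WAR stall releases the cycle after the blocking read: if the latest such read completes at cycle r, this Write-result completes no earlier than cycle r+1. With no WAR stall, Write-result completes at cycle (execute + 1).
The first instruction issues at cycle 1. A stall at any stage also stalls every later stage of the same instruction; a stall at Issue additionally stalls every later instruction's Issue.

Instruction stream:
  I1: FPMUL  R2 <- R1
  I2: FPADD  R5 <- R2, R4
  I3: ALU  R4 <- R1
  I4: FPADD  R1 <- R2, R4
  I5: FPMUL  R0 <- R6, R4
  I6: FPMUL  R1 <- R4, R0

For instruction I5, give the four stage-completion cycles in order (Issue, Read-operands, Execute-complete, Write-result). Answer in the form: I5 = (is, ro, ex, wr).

I5 = (15, 16, 21, 22)

cycle 1: I1 issues→FPMUL
cycle 2: I1 reads · I2 issues→FPADD
cycle 3: I3 issues→ALU
cycle 4: I3 reads
cycle 5: I3 exec-done
cycle 7: I1 exec-done
cycle 8: I1 writes R2
cycle 9: I2 reads
cycle 10: I3 writes R4
cycle 12: I2 exec-done
cycle 13: I2 writes R5
cycle 14: I4 issues→FPADD
cycle 15: I4 reads · I5 issues→FPMUL
cycle 16: I5 reads
cycle 18: I4 exec-done
cycle 19: I4 writes R1
cycle 21: I5 exec-done
cycle 22: I5 writes R0
cycle 23: I6 issues→FPMUL
cycle 24: I6 reads
cycle 29: I6 exec-done
cycle 30: I6 writes R1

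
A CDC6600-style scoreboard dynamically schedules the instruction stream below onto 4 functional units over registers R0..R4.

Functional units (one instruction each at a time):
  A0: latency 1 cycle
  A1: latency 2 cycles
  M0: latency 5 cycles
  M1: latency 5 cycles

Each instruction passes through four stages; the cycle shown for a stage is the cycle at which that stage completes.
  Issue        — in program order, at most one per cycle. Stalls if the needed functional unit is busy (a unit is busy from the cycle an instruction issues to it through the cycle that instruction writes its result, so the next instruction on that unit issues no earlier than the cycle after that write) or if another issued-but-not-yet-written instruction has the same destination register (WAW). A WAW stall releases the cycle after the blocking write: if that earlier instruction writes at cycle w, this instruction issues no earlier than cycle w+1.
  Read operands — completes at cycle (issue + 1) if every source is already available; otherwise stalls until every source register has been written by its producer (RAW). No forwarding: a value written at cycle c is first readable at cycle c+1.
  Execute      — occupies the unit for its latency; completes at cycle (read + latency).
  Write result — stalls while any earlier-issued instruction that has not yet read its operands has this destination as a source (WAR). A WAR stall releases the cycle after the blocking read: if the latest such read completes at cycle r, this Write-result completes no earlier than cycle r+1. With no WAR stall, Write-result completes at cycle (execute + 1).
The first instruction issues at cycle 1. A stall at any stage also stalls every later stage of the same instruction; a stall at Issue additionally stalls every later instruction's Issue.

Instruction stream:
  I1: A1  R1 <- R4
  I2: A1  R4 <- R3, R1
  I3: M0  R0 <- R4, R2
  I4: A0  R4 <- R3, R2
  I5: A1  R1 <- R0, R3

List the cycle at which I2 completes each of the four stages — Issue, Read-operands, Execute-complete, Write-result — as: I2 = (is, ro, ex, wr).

cycle 1: I1→A1
cycle 2: I1 RO
cycle 4: I1 EX
cycle 5: I1 WR R1
cycle 6: I2→A1
cycle 7: I2 RO; I3→M0
cycle 9: I2 EX
cycle 10: I2 WR R4
cycle 11: I3 RO; I4→A0
cycle 12: I4 RO; I5→A1
cycle 13: I4 EX
cycle 14: I4 WR R4
cycle 16: I3 EX
cycle 17: I3 WR R0
cycle 18: I5 RO
cycle 20: I5 EX
cycle 21: I5 WR R1

I2 = (6, 7, 9, 10)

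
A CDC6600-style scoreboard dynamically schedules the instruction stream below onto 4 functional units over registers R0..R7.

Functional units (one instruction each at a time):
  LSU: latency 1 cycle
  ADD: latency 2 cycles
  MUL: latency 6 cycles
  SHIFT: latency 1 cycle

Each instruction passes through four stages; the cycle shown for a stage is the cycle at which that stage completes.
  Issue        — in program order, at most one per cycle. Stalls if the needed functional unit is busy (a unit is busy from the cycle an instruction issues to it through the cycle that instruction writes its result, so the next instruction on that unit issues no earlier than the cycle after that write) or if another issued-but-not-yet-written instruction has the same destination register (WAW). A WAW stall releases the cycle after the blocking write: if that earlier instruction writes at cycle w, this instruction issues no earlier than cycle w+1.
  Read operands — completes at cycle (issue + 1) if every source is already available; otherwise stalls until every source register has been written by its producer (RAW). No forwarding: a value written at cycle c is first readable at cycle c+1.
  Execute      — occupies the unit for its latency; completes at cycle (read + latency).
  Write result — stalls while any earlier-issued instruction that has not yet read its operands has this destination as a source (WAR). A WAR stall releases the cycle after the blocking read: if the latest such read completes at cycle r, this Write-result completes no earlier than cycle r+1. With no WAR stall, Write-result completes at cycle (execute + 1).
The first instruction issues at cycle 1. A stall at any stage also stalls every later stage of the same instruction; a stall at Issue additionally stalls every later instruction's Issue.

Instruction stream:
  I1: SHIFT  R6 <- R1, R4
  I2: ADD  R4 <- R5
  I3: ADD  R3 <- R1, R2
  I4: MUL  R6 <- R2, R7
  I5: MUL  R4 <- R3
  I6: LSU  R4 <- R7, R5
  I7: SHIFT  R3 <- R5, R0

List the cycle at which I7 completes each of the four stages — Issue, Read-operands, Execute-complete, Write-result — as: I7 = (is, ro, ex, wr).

I7 = (27, 28, 29, 30)

cycle 1: I1→SHIFT
cycle 2: I1 RO; I2→ADD
cycle 3: I1 EX; I2 RO
cycle 4: I1 WR R6
cycle 5: I2 EX
cycle 6: I2 WR R4
cycle 7: I3→ADD
cycle 8: I3 RO; I4→MUL
cycle 9: I4 RO
cycle 10: I3 EX
cycle 11: I3 WR R3
cycle 15: I4 EX
cycle 16: I4 WR R6
cycle 17: I5→MUL
cycle 18: I5 RO
cycle 24: I5 EX
cycle 25: I5 WR R4
cycle 26: I6→LSU
cycle 27: I6 RO; I7→SHIFT
cycle 28: I6 EX; I7 RO
cycle 29: I6 WR R4; I7 EX
cycle 30: I7 WR R3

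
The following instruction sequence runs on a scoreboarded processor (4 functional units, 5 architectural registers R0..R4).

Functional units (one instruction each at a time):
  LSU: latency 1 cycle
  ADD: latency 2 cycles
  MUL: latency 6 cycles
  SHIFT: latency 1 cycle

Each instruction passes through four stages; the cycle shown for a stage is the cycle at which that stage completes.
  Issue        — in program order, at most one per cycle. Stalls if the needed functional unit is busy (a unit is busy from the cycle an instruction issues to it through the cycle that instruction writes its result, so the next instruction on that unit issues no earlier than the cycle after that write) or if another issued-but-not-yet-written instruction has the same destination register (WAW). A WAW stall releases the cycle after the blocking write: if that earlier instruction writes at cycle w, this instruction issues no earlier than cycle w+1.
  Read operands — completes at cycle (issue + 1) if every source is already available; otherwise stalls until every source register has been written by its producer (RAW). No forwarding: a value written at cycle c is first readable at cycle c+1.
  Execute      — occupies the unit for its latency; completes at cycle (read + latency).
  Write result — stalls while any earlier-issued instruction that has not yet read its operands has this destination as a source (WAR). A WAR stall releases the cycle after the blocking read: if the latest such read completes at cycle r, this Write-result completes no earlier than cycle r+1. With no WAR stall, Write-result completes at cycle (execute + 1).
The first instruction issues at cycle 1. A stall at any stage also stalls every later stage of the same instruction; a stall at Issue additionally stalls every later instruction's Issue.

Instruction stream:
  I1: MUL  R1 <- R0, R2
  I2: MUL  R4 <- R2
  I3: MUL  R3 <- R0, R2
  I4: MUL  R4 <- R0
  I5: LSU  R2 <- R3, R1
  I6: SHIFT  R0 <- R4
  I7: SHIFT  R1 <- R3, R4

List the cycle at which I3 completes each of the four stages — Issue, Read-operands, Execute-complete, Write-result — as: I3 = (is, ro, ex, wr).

I3 = (19, 20, 26, 27)

[I1] 1/2/8/9
[I2] 10/11/17/18  (struct: MUL busy until I1 writes@9)
[I3] 19/20/26/27  (struct: MUL busy until I2 writes@18)
[I4] 28/29/35/36  (struct: MUL busy until I3 writes@27)
[I5] 29/30/31/32
[I6] 30/37/38/39  (RAW R4: wait I4 write@36)
[I7] 40/41/42/43  (struct: SHIFT busy until I6 writes@39)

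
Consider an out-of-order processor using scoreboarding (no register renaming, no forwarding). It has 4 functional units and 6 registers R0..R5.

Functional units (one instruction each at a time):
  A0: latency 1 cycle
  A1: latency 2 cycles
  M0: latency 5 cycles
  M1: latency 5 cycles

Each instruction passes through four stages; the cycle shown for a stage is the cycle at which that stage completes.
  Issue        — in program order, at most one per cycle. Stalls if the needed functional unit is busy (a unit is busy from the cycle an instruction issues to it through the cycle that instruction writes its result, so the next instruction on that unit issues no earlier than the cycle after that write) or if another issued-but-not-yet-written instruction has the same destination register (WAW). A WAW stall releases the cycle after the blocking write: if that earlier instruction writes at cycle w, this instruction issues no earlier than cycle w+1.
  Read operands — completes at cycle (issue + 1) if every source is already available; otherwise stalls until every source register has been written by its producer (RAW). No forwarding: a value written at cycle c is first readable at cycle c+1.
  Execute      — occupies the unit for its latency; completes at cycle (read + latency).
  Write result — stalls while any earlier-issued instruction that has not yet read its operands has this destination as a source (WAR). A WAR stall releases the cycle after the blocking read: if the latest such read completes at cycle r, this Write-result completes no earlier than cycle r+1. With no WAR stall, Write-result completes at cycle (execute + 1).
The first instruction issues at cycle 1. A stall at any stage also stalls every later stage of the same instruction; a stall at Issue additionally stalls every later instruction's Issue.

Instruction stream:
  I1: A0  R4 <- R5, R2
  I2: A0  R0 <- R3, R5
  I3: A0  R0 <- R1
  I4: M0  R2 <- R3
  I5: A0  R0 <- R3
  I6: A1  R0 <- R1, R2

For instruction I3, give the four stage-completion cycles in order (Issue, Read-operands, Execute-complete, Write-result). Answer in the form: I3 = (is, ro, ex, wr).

t=1  I1 issues→A0
t=2  I1 reads
t=3  I1 exec-done
t=4  I1 writes R4
t=5  I2 issues→A0
t=6  I2 reads
t=7  I2 exec-done
t=8  I2 writes R0
t=9  I3 issues→A0
t=10  I3 reads, I4 issues→M0
t=11  I3 exec-done, I4 reads
t=12  I3 writes R0
t=13  I5 issues→A0
t=14  I5 reads
t=15  I5 exec-done
t=16  I4 exec-done, I5 writes R0
t=17  I4 writes R2, I6 issues→A1
t=18  I6 reads
t=20  I6 exec-done
t=21  I6 writes R0

I3 = (9, 10, 11, 12)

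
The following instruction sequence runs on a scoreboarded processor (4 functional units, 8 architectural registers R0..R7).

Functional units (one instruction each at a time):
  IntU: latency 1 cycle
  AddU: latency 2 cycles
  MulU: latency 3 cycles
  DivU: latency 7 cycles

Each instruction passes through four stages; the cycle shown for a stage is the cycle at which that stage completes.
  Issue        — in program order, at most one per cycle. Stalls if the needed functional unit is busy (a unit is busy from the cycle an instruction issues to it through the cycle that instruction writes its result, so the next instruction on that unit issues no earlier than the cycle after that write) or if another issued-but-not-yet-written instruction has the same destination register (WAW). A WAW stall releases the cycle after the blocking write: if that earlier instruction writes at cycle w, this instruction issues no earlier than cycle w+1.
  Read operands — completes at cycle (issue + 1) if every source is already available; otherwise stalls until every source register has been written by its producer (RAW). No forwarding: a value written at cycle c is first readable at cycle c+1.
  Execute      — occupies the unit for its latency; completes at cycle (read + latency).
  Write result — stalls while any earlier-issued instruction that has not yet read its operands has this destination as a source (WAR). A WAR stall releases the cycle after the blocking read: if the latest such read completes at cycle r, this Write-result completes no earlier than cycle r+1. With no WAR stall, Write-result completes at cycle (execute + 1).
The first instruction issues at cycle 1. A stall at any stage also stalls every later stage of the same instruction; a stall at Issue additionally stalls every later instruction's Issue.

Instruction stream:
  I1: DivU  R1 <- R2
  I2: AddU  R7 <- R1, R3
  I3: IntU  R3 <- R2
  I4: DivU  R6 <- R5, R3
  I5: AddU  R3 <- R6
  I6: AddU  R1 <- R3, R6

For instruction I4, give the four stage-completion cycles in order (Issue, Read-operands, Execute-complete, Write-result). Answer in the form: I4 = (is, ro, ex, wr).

I4 = (11, 13, 20, 21)

1) issue 1, read 2, done 9, write 10
2) issue 2, read 11, done 13, write 14  <RAW R1: wait I1 write@10>
3) issue 3, read 4, done 5, write 12  <WAR R3: wait I2 read@11>
4) issue 11, read 13, done 20, write 21  <struct: DivU busy until I1 writes@10 / RAW R3: wait I3 write@12>
5) issue 15, read 22, done 24, write 25  <struct: AddU busy until I2 writes@14 / RAW R6: wait I4 write@21>
6) issue 26, read 27, done 29, write 30  <struct: AddU busy until I5 writes@25>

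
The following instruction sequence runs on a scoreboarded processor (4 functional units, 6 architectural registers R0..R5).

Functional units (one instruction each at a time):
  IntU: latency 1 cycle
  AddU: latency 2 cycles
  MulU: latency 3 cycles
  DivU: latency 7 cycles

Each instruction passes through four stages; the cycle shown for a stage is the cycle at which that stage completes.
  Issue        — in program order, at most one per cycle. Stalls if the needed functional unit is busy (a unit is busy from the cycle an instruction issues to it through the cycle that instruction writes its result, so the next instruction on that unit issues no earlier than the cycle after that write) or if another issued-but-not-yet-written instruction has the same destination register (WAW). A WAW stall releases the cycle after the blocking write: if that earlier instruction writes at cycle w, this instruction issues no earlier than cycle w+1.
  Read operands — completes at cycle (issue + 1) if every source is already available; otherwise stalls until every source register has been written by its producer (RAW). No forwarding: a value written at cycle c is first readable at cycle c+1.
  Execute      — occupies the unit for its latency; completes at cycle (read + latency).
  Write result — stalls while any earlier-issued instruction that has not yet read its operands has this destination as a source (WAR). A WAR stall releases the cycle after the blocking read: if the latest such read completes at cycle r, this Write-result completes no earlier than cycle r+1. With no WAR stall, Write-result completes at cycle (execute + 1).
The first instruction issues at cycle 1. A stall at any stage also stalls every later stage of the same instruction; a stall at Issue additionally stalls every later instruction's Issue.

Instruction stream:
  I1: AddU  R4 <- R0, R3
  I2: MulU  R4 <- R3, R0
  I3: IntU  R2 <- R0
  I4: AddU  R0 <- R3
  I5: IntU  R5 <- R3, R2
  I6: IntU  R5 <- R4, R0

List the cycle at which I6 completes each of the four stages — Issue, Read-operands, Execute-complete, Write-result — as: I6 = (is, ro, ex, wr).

1) issue 1, read 2, done 4, write 5
2) issue 6, read 7, done 10, write 11  <WAW R4: wait I1 write@5>
3) issue 7, read 8, done 9, write 10
4) issue 8, read 9, done 11, write 12
5) issue 11, read 12, done 13, write 14  <struct: IntU busy until I3 writes@10>
6) issue 15, read 16, done 17, write 18  <struct: IntU busy until I5 writes@14>

I6 = (15, 16, 17, 18)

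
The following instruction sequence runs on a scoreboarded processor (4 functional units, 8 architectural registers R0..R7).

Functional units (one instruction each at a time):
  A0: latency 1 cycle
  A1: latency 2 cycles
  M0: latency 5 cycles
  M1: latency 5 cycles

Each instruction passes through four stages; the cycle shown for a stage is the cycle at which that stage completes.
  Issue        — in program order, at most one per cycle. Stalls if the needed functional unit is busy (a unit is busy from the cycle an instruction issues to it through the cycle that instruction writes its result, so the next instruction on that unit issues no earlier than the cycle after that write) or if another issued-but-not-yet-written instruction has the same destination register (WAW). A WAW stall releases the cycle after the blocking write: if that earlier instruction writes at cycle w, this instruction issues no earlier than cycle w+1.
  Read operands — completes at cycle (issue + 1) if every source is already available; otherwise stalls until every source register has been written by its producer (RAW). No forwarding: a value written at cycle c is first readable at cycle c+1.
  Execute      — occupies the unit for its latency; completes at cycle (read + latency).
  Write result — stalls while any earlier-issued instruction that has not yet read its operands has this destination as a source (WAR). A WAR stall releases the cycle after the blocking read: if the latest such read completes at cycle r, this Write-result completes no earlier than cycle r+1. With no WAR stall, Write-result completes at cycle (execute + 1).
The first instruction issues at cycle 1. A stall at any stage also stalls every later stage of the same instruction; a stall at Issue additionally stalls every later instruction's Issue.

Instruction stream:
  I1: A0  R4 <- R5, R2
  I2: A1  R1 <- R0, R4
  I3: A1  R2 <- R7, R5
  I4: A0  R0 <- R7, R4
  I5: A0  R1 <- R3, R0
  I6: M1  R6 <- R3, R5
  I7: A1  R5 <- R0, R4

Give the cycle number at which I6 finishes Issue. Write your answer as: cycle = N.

cycle = 15

t=1  I1→A0
t=2  I1 RO, I2→A1
t=3  I1 EX
t=4  I1 WR R4
t=5  I2 RO
t=7  I2 EX
t=8  I2 WR R1
t=9  I3→A1
t=10  I3 RO, I4→A0
t=11  I4 RO
t=12  I3 EX, I4 EX
t=13  I3 WR R2, I4 WR R0
t=14  I5→A0
t=15  I5 RO, I6→M1
t=16  I5 EX, I6 RO, I7→A1
t=17  I5 WR R1, I7 RO
t=19  I7 EX
t=20  I7 WR R5
t=21  I6 EX
t=22  I6 WR R6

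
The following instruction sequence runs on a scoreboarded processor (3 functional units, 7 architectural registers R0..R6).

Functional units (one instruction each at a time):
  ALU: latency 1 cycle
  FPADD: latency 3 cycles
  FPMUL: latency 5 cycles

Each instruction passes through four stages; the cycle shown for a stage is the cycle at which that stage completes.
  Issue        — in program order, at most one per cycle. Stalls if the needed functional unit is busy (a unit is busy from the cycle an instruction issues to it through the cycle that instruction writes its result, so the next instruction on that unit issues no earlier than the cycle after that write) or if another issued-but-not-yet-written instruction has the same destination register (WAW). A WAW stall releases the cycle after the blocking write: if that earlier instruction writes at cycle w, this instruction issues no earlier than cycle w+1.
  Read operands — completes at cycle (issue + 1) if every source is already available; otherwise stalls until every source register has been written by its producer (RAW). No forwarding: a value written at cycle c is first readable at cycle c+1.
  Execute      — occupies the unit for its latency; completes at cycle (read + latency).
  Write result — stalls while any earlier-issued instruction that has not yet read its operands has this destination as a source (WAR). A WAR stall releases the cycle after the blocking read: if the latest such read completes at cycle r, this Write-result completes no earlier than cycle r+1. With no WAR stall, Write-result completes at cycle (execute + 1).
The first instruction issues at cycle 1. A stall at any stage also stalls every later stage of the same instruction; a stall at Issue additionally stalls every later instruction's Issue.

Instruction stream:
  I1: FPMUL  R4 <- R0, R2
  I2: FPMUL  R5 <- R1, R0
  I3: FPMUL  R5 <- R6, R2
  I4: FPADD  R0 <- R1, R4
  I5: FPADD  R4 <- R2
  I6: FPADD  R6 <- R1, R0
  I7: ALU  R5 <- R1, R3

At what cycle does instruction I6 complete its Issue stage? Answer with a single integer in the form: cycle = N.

1) issue 1, read 2, done 7, write 8
2) issue 9, read 10, done 15, write 16  <struct: FPMUL busy until I1 writes@8>
3) issue 17, read 18, done 23, write 24  <struct: FPMUL busy until I2 writes@16>
4) issue 18, read 19, done 22, write 23
5) issue 24, read 25, done 28, write 29  <struct: FPADD busy until I4 writes@23>
6) issue 30, read 31, done 34, write 35  <struct: FPADD busy until I5 writes@29>
7) issue 31, read 32, done 33, write 34

cycle = 30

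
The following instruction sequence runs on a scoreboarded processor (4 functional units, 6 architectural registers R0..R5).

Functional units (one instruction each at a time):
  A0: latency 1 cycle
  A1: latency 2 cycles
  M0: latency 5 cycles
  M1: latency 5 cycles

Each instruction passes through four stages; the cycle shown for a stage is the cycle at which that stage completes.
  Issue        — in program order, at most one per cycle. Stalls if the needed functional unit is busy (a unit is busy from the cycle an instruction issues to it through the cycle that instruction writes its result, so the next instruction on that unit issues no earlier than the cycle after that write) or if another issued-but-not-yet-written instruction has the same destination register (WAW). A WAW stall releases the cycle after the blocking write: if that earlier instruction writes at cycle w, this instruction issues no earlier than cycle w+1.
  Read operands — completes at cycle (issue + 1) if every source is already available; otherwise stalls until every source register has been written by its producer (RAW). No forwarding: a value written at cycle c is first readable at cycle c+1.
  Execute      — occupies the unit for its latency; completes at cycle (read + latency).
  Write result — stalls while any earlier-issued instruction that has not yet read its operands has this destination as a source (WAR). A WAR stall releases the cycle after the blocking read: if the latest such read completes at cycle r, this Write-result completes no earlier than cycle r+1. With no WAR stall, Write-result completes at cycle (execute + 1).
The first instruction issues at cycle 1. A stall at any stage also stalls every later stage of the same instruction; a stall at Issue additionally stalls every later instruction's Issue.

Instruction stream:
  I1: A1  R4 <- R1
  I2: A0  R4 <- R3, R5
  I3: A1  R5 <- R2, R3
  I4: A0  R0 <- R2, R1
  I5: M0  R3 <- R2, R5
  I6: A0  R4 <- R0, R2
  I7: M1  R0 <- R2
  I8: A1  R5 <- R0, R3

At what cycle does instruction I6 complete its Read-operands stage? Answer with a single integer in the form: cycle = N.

cycle = 15

I1: IS=1 RO=2 EX=4 WR=5
I2: IS=6 RO=7 EX=8 WR=9  [WAW R4: wait I1 write@5]
I3: IS=7 RO=8 EX=10 WR=11
I4: IS=10 RO=11 EX=12 WR=13  [struct: A0 busy until I2 writes@9]
I5: IS=11 RO=12 EX=17 WR=18
I6: IS=14 RO=15 EX=16 WR=17  [struct: A0 busy until I4 writes@13]
I7: IS=15 RO=16 EX=21 WR=22
I8: IS=16 RO=23 EX=25 WR=26  [RAW R0: wait I7 write@22]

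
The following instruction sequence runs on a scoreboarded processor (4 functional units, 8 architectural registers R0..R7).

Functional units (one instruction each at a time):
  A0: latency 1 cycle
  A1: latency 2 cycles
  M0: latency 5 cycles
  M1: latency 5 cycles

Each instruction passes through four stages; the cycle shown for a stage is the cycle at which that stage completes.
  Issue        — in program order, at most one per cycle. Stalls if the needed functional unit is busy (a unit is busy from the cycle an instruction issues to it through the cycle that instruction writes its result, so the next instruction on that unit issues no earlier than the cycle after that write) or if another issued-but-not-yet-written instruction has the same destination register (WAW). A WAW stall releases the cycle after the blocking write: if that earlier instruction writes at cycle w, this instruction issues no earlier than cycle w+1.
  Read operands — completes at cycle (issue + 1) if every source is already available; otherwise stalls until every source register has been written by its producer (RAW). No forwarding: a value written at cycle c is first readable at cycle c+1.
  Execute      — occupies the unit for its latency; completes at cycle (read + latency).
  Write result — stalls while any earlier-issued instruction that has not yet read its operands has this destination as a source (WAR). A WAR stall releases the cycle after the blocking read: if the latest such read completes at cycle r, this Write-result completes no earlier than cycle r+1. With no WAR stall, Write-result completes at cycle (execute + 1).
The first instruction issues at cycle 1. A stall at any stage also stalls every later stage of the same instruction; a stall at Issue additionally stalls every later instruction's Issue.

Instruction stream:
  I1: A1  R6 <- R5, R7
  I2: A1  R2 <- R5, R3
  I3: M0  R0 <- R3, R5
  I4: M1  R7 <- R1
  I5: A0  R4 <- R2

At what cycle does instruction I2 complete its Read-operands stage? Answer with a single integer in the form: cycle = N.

1) issue 1, read 2, done 4, write 5
2) issue 6, read 7, done 9, write 10  <struct: A1 busy until I1 writes@5>
3) issue 7, read 8, done 13, write 14
4) issue 8, read 9, done 14, write 15
5) issue 9, read 11, done 12, write 13  <RAW R2: wait I2 write@10>

cycle = 7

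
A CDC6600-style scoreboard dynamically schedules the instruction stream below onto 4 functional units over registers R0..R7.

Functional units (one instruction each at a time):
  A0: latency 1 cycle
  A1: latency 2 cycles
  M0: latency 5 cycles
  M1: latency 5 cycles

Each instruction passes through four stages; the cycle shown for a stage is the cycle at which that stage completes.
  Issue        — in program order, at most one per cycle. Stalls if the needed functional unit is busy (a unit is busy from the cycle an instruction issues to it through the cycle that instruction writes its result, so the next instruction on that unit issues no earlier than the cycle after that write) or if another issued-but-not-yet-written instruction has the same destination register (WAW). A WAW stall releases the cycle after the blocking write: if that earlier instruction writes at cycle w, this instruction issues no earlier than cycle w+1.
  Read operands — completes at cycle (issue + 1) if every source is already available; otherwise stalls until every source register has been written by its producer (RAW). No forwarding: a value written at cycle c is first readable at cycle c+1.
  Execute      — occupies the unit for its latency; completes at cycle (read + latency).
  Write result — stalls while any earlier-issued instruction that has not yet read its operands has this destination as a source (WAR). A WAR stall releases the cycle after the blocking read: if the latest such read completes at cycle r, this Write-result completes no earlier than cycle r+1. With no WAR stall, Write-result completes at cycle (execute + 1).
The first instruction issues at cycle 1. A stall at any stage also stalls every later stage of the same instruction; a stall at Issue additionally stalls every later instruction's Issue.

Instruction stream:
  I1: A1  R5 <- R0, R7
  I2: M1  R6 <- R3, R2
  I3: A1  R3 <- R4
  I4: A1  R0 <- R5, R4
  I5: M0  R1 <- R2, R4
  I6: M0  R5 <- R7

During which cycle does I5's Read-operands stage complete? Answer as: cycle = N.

t=1  I1 issues→A1
t=2  I1 reads, I2 issues→M1
t=3  I2 reads
t=4  I1 exec-done
t=5  I1 writes R5
t=6  I3 issues→A1
t=7  I3 reads
t=8  I2 exec-done
t=9  I2 writes R6, I3 exec-done
t=10  I3 writes R3
t=11  I4 issues→A1
t=12  I4 reads, I5 issues→M0
t=13  I5 reads
t=14  I4 exec-done
t=15  I4 writes R0
t=18  I5 exec-done
t=19  I5 writes R1
t=20  I6 issues→M0
t=21  I6 reads
t=26  I6 exec-done
t=27  I6 writes R5

cycle = 13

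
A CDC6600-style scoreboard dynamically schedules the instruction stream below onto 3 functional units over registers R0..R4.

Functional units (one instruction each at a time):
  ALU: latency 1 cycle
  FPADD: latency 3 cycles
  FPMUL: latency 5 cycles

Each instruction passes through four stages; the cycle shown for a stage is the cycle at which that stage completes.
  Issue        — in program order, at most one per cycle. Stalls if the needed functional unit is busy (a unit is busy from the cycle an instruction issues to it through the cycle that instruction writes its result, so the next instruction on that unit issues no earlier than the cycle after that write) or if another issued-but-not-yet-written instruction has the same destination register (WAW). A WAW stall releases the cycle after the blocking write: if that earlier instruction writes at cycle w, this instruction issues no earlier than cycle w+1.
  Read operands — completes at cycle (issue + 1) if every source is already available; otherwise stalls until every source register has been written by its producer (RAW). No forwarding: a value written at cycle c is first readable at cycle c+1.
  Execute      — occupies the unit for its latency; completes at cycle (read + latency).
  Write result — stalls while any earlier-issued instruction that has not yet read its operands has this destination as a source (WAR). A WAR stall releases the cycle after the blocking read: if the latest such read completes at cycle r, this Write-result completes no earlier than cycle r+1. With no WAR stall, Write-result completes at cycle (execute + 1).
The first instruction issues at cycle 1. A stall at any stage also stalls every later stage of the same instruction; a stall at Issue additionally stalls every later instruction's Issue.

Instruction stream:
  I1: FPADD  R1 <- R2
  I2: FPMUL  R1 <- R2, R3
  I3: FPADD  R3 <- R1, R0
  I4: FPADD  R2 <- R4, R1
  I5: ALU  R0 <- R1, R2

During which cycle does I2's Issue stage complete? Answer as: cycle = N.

I1 -> (1, 2, 5, 6)
I2 -> (7, 8, 13, 14)  // WAW R1: wait I1 write@6
I3 -> (8, 15, 18, 19)  // RAW R1: wait I2 write@14
I4 -> (20, 21, 24, 25)  // struct: FPADD busy until I3 writes@19
I5 -> (21, 26, 27, 28)  // RAW R2: wait I4 write@25

cycle = 7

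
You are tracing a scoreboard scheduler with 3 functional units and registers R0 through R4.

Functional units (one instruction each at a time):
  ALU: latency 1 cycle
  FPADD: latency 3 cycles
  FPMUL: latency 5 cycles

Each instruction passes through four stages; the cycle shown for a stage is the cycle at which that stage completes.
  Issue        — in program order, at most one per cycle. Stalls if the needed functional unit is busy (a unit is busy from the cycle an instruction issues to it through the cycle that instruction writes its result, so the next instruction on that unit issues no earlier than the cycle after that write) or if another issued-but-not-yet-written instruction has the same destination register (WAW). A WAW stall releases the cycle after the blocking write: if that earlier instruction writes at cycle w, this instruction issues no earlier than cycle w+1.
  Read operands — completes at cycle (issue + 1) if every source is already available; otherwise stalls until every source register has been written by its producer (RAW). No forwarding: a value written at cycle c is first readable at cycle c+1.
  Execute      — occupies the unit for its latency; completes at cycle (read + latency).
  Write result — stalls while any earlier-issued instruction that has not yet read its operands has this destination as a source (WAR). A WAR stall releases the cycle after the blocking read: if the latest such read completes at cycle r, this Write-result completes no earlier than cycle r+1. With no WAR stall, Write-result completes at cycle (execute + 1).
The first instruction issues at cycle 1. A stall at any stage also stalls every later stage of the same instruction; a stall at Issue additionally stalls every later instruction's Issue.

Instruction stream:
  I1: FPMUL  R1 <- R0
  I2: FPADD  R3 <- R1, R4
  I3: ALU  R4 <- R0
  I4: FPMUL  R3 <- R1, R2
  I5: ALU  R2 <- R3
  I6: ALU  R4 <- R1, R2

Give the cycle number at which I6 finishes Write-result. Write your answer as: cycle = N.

I1: IS=1 RO=2 EX=7 WR=8
I2: IS=2 RO=9 EX=12 WR=13  [RAW R1: wait I1 write@8]
I3: IS=3 RO=4 EX=5 WR=10  [WAR R4: wait I2 read@9]
I4: IS=14 RO=15 EX=20 WR=21  [WAW R3: wait I2 write@13]
I5: IS=15 RO=22 EX=23 WR=24  [RAW R3: wait I4 write@21]
I6: IS=25 RO=26 EX=27 WR=28  [struct: ALU busy until I5 writes@24]

cycle = 28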